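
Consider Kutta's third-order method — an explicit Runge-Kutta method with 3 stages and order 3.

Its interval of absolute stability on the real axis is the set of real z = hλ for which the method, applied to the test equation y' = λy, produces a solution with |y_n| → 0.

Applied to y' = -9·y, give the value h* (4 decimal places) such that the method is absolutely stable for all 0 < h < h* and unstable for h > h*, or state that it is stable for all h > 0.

(-2.5127,0); λ=-9 ⇒ h* = 0.2792.

On y'=λy, z=hλ:
  order 3, 3-stage ⇒ R(z)=1+z+z^2/2+z^3/6
  (e.g. R(-0.35)=0.70410, |R|=0.70410)

Solve |R(x)|<1 on ℝ⁻.
x=-0.35: |R|=0.7041
|R(-2.48)|=0.9470 |R(-1.8)|=0.1520 |R(-1.35)|=0.1512
Bisect:
  x_lo=-3.0914 |R|=2.2369  x_hi=-0.0949 |R|=0.9095
  mid=-1.59313 |R|=0.00199 →hi
  mid=-2.34224 |R|=0.74082 →hi
  mid=-2.71680 |R|=1.36841 →lo
  mid=-2.52952 |R|=1.02779 →lo
  mid=-2.43588 |R|=0.87801 →hi
  mid=-2.48270 |R|=0.95128 →hi
  mid=-2.50611 |R|=0.98912 →hi
  mid=-2.51781 |R|=1.00835 →lo
  mid=-2.51196 |R|=0.99871 →hi
  mid=-2.51489 |R|=1.00353 →lo
  ...
  [-2.51288,-2.51269] ⇒ x*=-2.5127
So |R|<1 on (-2.5127, 0).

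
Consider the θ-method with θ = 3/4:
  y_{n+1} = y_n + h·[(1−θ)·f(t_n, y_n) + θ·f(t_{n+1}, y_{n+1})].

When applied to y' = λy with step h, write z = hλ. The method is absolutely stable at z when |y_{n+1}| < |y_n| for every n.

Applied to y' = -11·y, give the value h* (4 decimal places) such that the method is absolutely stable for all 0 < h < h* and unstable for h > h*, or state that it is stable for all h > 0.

(−∞, 0) — no finite endpoint. Any h>0 works for λ=-11.

Test eqn y'=λy, z=hλ:
  y_{n+1} = y_n + z·[1/4·y_n + 3/4·y_{n+1}] ⇒ (1 − 3/4z)y_{n+1} = (1 + 1/4z)y_n
  ⇒ R(z) = (1 + 1/4z)/(1 − 3/4z).

Boundary: |R(x)|=1, x<0.
x=-0.61: |R|=0.5815
x=-2: |R|=0.2000
x=-10: |R|=0.1765
x=-100: |R|=0.3158
θ=3/4≥1/2 ⇒ |1+1/4x|<|1−3/4x| ∀x<0 ⇒ unbounded interval.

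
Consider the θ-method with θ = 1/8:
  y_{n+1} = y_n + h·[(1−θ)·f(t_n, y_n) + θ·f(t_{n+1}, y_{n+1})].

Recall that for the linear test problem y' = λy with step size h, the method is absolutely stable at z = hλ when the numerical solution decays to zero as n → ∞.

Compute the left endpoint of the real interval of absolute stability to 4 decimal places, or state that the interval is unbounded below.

z* = -2.6667.

On y'=λy, z=hλ:
  y_{n+1} = y_n + z·[7/8·y_n + 1/8·y_{n+1}] ⇒ (1 − 1/8z)y_{n+1} = (1 + 7/8z)y_n
  so R(z) = (1 + 7/8z)/(1 − 1/8z).

Solve |R(x)|<1 on ℝ⁻.
x=-0.81: |R|=0.2645
R=−1: 1+7/8x = −1+1/8x ⇒ -3/4x=2 ⇒ x=2/(-3/4)=-2.6667
Confirm numerically:
  x=-2.170: |R|=0.70698 <1
  x=-1.742: |R|=0.43051 <1
  x=-1.289: |R|=0.11013 <1
  x=-3.174: |R|=1.27242 >1
  x=-3.161: |R|=1.26575 >1
  x=-2.929: |R|=1.14402 >1
Interval (-2.6667, 0).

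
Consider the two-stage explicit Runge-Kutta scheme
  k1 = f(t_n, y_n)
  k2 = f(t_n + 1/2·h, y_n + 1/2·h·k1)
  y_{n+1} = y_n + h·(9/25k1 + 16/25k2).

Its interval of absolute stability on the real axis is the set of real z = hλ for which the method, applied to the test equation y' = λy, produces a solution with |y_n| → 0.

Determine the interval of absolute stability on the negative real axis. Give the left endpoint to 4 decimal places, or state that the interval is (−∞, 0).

z∈(-3.1250,0).

With y'=λy (z=hλ):
  k1=λy_n ⇒ h·k1=z·y_n;  k2=λ(1+1/2z)y_n ⇒ h·k2=z(1+1/2z)y_n
  y_{n+1}/y_n = 1 + 9/25z + 16/25z(1+1/2z) = 1 + z + 8/25z²
  ⇒ R(z) = 1 + z + 8/25z².

Solve |R(x)|<1 on ℝ⁻.
x=-0.78: |R|=0.4147
R=1: x+8/25x²=0 ⇒ x=−25/8=-3.1250; min R=1−1/(4·8/25)=0.2188>−1
Confirm numerically:
  x=-2.487: |R|=0.49225 <1
  x=-2.366: |R|=0.42535 <1
  x=-1.721: |R|=0.22679 <1
  x=-3.363: |R|=1.25613 >1
  x=-3.213: |R|=1.09048 >1
So |R|<1 on (-3.1250, 0).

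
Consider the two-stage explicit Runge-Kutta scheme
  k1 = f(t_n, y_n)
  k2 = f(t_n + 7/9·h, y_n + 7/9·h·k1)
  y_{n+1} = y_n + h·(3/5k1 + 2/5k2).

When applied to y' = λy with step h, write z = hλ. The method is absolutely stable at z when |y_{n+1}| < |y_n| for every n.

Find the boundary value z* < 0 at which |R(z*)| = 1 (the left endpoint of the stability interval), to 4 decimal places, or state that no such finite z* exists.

On y'=λy, z=hλ:
  k1=λy_n ⇒ h·k1=z·y_n;  k2=λ(1+7/9z)y_n ⇒ h·k2=z(1+7/9z)y_n
  y_{n+1}/y_n = 1 + 3/5z + 2/5z(1+7/9z) = 1 + z + 14/45z²
  ⇒ R(z) = 1 + z + 14/45z².

Find x<0 with |R(x)|<1.
x=-1.37: |R|=0.2139
R=1: x+14/45x²=0 ⇒ x=−45/14=-3.2143; min R=1−1/(4·14/45)=0.1964>−1
Confirm numerically:
  x=-2.454: |R|=0.41955 <1
  x=-2.124: |R|=0.27954 <1
  x=-1.880: |R|=0.21959 <1
  x=-1.585: |R|=0.19658 <1
  x=-3.808: |R|=1.70338 >1
  x=-3.537: |R|=1.35511 >1
  x=-3.512: |R|=1.32529 >1
So |R|<1 on (-3.2143, 0).

left endpoint -3.2143.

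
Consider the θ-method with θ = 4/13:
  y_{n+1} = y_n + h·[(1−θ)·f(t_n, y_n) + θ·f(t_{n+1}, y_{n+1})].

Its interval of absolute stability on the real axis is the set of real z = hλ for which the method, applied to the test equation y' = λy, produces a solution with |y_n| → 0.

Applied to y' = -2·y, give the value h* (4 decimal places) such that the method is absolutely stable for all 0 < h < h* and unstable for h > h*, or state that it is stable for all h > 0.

(-5.2000,0); λ=-2 ⇒ h* = (26/5)/2 = 2.6000.

With y'=λy (z=hλ):
  y_{n+1} = y_n + z·[9/13·y_n + 4/13·y_{n+1}] ⇒ (1 − 4/13z)y_{n+1} = (1 + 9/13z)y_n
  so R(z) = (1 + 9/13z)/(1 − 4/13z).

Need |R(x)|<1, x<0.
x=-0.33: |R|=0.7004
R=−1: 1+9/13x = −1+4/13x ⇒ -5/13x=2 ⇒ x=2/(-5/13)=-5.2000
Confirm numerically:
  x=-4.754: |R|=0.93035 <1
  x=-4.542: |R|=0.89444 <1
  x=-4.346: |R|=0.85947 <1
  x=-3.127: |R|=0.59366 <1
  x=-5.329: |R|=1.01880 >1
  x=-5.226: |R|=1.00383 >1
So |R|<1 on (-5.2000, 0).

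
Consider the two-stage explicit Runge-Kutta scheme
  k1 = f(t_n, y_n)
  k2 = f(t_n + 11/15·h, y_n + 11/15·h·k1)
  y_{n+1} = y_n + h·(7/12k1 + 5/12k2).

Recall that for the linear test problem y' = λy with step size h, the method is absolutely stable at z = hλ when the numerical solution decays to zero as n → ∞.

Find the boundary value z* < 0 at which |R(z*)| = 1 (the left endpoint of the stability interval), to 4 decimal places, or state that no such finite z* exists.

left endpoint -3.2727.

With y'=λy (z=hλ):
  k1=λy_n ⇒ h·k1=z·y_n;  k2=λ(1+11/15z)y_n ⇒ h·k2=z(1+11/15z)y_n
  y_{n+1}/y_n = 1 + 7/12z + 5/12z(1+11/15z) = 1 + z + 11/36z²
  so R(z) = 1 + z + 11/36z².

Boundary: |R(x)|=1, x<0.
x=-1.55: |R|=0.1841
R=1: x+11/36x²=0 ⇒ x=−36/11=-3.2727; min R=1−1/(4·11/36)=0.1818>−1
Confirm numerically:
  x=-3.074: |R|=0.81334 <1
  x=-1.769: |R|=0.18719 <1
  x=-1.742: |R|=0.18523 <1
  x=-1.721: |R|=0.18401 <1
  x=-3.648: |R|=1.41830 >1
  x=-3.422: |R|=1.15608 >1
Interval (-3.2727, 0).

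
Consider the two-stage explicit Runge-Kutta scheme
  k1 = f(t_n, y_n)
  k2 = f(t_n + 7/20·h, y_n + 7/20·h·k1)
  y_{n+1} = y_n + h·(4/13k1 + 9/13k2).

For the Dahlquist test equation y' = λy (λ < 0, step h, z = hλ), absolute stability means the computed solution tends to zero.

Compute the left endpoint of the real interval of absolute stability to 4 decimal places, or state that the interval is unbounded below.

On y'=λy, z=hλ:
  k1=λy_n ⇒ h·k1=z·y_n;  k2=λ(1+7/20z)y_n ⇒ h·k2=z(1+7/20z)y_n
  y_{n+1}/y_n = 1 + 4/13z + 9/13z(1+7/20z) = 1 + z + 63/260z²
  so R(z) = 1 + z + 63/260z².

Find x<0 with |R(x)|<1.
x=-1.08: |R|=0.2026
R=1: x+63/260x²=0 ⇒ x=−260/63=-4.1270; min R=1−1/(4·63/260)=-0.0317>−1
Confirm numerically:
  x=-2.884: |R|=0.13138 <1
  x=-2.825: |R|=0.10877 <1
  x=-2.623: |R|=0.04411 <1
  x=-1.999: |R|=0.03074 <1
  x=-4.406: |R|=1.29788 >1
  x=-4.283: |R|=1.16191 >1
  x=-4.171: |R|=1.04449 >1
So |R|<1 on (-4.1270, 0).

z* = -4.1270.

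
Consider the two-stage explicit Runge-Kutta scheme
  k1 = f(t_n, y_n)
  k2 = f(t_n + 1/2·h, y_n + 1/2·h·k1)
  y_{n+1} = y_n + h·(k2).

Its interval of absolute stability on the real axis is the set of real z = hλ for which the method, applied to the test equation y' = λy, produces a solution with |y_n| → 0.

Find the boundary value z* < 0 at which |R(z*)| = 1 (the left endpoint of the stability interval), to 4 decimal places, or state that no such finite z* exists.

Test eqn y'=λy, z=hλ:
  k1=λy_n ⇒ h·k1=z·y_n;  k2=λ(1+1/2z)y_n ⇒ h·k2=z(1+1/2z)y_n
  y_{n+1}/y_n = 1 + z(1+1/2z) = 1 + z + 1/2z²
  Hence R(z) = 1 + z + 1/2z².

Boundary: |R(x)|=1, x<0.
x=-1.76: |R|=0.7888
R=1: x+1/2x²=0 ⇒ x=−2=-2.0000; min R=1−1/(4·1/2)=0.5000>−1
Confirm numerically:
  x=-1.704: |R|=0.74781 <1
  x=-1.288: |R|=0.54147 <1
  x=-1.109: |R|=0.50594 <1
  x=-2.448: |R|=1.54835 >1
  x=-2.369: |R|=1.43708 >1
  x=-2.192: |R|=1.21043 >1
So |R|<1 on (-2.0000, 0).

z* = -2.0000.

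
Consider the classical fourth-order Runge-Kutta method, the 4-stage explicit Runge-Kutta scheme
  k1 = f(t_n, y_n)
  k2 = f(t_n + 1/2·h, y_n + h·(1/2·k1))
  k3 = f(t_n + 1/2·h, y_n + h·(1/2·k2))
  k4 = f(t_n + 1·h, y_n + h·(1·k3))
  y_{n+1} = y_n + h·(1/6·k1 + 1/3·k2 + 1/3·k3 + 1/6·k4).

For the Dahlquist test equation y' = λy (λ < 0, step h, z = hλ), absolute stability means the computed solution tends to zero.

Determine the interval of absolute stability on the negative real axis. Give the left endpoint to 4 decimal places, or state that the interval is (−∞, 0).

(-2.7853, 0).

Set f=λy, z=hλ:
  order 4, 4-stage ⇒ R(z)=1+z+z^2/2+z^3/6+z^4/24
  (e.g. R(-1.53)=0.27185, |R|=0.27185)

Solve |R(x)|<1 on ℝ⁻.
x=-1.53: |R|=0.2718
|R(-3.05)|=1.4782 |R(-2.56)|=0.7102 |R(-2.2)|=0.4214
Bisect:
  x_lo=-3.1093 |R|=1.6090  x_hi=-0.1230 |R|=0.8843
  mid=-1.61615 |R|=0.27053 →hi
  mid=-2.36273 |R|=0.52870 →hi
  mid=-2.73602 |R|=0.92821 →hi
  mid=-2.92266 |R|=1.22765 →lo
  mid=-2.82934 |R|=1.06846 →lo
  mid=-2.78268 |R|=0.99607 →hi
  mid=-2.80601 |R|=1.03169 →lo
  ...
  [-2.78541,-2.78523] ⇒ x*=-2.7853
So |R|<1 on (-2.7853, 0).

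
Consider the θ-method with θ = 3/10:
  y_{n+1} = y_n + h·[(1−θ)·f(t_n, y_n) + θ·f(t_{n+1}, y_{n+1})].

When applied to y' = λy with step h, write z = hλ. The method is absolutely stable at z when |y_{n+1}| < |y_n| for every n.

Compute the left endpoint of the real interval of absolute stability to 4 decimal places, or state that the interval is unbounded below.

Test eqn y'=λy, z=hλ:
  y_{n+1} = y_n + z·[7/10·y_n + 3/10·y_{n+1}] ⇒ (1 − 3/10z)y_{n+1} = (1 + 7/10z)y_n
  ⇒ R(z) = (1 + 7/10z)/(1 − 3/10z).

Find x<0 with |R(x)|<1.
x=-1.05: |R|=0.2015
R=−1: 1+7/10x = −1+3/10x ⇒ -2/5x=2 ⇒ x=2/(-2/5)=-5.0000
Confirm numerically:
  x=-4.824: |R|=0.97123 <1
  x=-3.537: |R|=0.71607 <1
  x=-2.330: |R|=0.37139 <1
  x=-2.024: |R|=0.25933 <1
  x=-5.248: |R|=1.03853 >1
  x=-5.172: |R|=1.02696 >1
  x=-5.083: |R|=1.01315 >1
Stable set (-5.0000, 0).

z* = -5.0000.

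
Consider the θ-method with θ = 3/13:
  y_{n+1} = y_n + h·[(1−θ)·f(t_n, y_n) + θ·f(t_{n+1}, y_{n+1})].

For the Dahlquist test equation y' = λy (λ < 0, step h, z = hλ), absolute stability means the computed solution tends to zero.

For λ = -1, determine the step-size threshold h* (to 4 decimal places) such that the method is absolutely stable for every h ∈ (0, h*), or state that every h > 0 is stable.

With y'=λy (z=hλ):
  y_{n+1} = y_n + z·[10/13·y_n + 3/13·y_{n+1}] ⇒ (1 − 3/13z)y_{n+1} = (1 + 10/13z)y_n
  R(z) = (1 + 10/13z)/(1 − 3/13z).

Boundary: |R(x)|=1, x<0.
x=-0.6: |R|=0.4730
R=−1: 1+10/13x = −1+3/13x ⇒ -7/13x=2 ⇒ x=2/(-7/13)=-3.7143
Confirm numerically:
  x=-3.352: |R|=0.89001 <1
  x=-3.302: |R|=0.87401 <1
  x=-2.193: |R|=0.45610 <1
  x=-1.552: |R|=0.14273 <1
  x=-4.233: |R|=1.14129 >1
  x=-4.035: |R|=1.08942 >1
Stable set (-3.7143, 0).

(-3.7143,0); λ=-1 ⇒ h* = (26/7)/1 = 3.7143.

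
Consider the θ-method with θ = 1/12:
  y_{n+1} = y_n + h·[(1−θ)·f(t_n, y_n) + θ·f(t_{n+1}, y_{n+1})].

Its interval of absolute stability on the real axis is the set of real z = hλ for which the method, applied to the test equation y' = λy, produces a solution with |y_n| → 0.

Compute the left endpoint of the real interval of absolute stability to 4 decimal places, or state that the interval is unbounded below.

With y'=λy (z=hλ):
  y_{n+1} = y_n + z·[11/12·y_n + 1/12·y_{n+1}] ⇒ (1 − 1/12z)y_{n+1} = (1 + 11/12z)y_n
  ⇒ R(z) = (1 + 11/12z)/(1 − 1/12z).

Find x<0 with |R(x)|<1.
x=-0.8: |R|=0.2500
R=−1: 1+11/12x = −1+1/12x ⇒ -5/6x=2 ⇒ x=2/(-5/6)=-2.4000
Confirm numerically:
  x=-2.180: |R|=0.84485 <1
  x=-1.969: |R|=0.69146 <1
  x=-1.312: |R|=0.18269 <1
  x=-2.780: |R|=1.25710 >1
  x=-2.630: |R|=1.15721 >1
  x=-2.467: |R|=1.04631 >1
Interval (-2.4000, 0).

z* = -2.4000.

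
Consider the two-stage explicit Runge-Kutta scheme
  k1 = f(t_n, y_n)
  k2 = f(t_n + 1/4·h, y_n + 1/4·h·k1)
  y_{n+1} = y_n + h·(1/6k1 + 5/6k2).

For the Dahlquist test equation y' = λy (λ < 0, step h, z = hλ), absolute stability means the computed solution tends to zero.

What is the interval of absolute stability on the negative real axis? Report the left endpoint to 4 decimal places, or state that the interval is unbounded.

Set f=λy, z=hλ:
  k1=λy_n ⇒ h·k1=z·y_n;  k2=λ(1+1/4z)y_n ⇒ h·k2=z(1+1/4z)y_n
  y_{n+1}/y_n = 1 + 1/6z + 5/6z(1+1/4z) = 1 + z + 5/24z²
  R(z) = 1 + z + 5/24z².

Boundary: |R(x)|=1, x<0.
x=-1.35: |R|=0.0297
R=1: x+5/24x²=0 ⇒ x=−24/5=-4.8000; min R=1−1/(4·5/24)=-0.2000>−1
Confirm numerically:
  x=-4.132: |R|=0.42496 <1
  x=-3.954: |R|=0.30311 <1
  x=-2.798: |R|=0.16700 <1
  x=-2.373: |R|=0.19985 <1
  x=-5.189: |R|=1.42053 >1
  x=-4.850: |R|=1.05052 >1
Interval (-4.8000, 0).

z∈(-4.8000,0).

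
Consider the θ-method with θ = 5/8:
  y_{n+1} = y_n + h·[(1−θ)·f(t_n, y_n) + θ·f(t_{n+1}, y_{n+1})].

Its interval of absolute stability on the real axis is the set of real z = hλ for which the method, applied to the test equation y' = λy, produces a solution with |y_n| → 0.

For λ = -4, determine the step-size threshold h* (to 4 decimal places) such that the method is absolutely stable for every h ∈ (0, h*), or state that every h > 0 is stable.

unbounded; (−∞, 0). Any h>0 works for λ=-4.

Set f=λy, z=hλ:
  y_{n+1} = y_n + z·[3/8·y_n + 5/8·y_{n+1}] ⇒ (1 − 5/8z)y_{n+1} = (1 + 3/8z)y_n
  ⇒ R(z) = (1 + 3/8z)/(1 − 5/8z).

Boundary: |R(x)|=1, x<0.
x=-0.68: |R|=0.5228
x=-2: |R|=0.1111
x=-10: |R|=0.3793
x=-100: |R|=0.5748
θ=5/8≥1/2 ⇒ |1+3/8x|<|1−5/8x| ∀x<0 ⇒ unbounded interval.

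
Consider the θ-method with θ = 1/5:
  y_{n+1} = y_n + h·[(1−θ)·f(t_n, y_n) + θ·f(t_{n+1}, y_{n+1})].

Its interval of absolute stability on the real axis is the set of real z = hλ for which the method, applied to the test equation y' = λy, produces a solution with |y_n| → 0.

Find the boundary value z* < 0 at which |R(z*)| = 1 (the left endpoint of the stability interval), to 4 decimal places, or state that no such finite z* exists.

On y'=λy, z=hλ:
  y_{n+1} = y_n + z·[4/5·y_n + 1/5·y_{n+1}] ⇒ (1 − 1/5z)y_{n+1} = (1 + 4/5z)y_n
  so R(z) = (1 + 4/5z)/(1 − 1/5z).

Solve |R(x)|<1 on ℝ⁻.
x=-0.4: |R|=0.6296
R=−1: 1+4/5x = −1+1/5x ⇒ -3/5x=2 ⇒ x=2/(-3/5)=-3.3333
Confirm numerically:
  x=-2.967: |R|=0.86206 <1
  x=-2.204: |R|=0.52971 <1
  x=-2.079: |R|=0.46843 <1
  x=-3.838: |R|=1.17131 >1
  x=-3.680: |R|=1.11982 >1
  x=-3.575: |R|=1.08455 >1
Stable set (-3.3333, 0).

left endpoint -3.3333.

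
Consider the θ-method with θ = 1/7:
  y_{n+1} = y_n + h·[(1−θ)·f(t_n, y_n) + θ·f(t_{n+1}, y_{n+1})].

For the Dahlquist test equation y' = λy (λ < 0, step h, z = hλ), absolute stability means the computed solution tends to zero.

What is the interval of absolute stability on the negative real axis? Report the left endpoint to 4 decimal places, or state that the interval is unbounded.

z∈(-2.8000,0).

On y'=λy, z=hλ:
  y_{n+1} = y_n + z·[6/7·y_n + 1/7·y_{n+1}] ⇒ (1 − 1/7z)y_{n+1} = (1 + 6/7z)y_n
  R(z) = (1 + 6/7z)/(1 − 1/7z).

Solve |R(x)|<1 on ℝ⁻.
x=-0.88: |R|=0.2183
R=−1: 1+6/7x = −1+1/7x ⇒ -5/7x=2 ⇒ x=2/(-5/7)=-2.8000
Confirm numerically:
  x=-2.724: |R|=0.96092 <1
  x=-2.217: |R|=0.68374 <1
  x=-1.508: |R|=0.24071 <1
  x=-1.240: |R|=0.05340 <1
  x=-3.098: |R|=1.14755 >1
  x=-3.028: |R|=1.11368 >1
  x=-3.005: |R|=1.10245 >1
Interval (-2.8000, 0).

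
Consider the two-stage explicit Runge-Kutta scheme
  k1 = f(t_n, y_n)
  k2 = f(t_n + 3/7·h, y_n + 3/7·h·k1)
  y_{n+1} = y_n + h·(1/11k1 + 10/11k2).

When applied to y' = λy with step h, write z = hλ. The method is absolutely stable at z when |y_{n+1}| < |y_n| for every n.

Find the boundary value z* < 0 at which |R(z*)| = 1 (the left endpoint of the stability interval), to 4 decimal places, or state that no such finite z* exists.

z* = -2.5667.

With y'=λy (z=hλ):
  k1=λy_n ⇒ h·k1=z·y_n;  k2=λ(1+3/7z)y_n ⇒ h·k2=z(1+3/7z)y_n
  y_{n+1}/y_n = 1 + 1/11z + 10/11z(1+3/7z) = 1 + z + 30/77z²
  ⇒ R(z) = 1 + z + 30/77z².

Find x<0 with |R(x)|<1.
x=-1.39: |R|=0.3628
R=1: x+30/77x²=0 ⇒ x=−77/30=-2.5667; min R=1−1/(4·30/77)=0.3583>−1
Confirm numerically:
  x=-2.244: |R|=0.71790 <1
  x=-1.936: |R|=0.52430 <1
  x=-1.629: |R|=0.40489 <1
  x=-2.893: |R|=1.36782 >1
  x=-2.865: |R|=1.33301 >1
  x=-2.830: |R|=1.29035 >1
Stable set (-2.5667, 0).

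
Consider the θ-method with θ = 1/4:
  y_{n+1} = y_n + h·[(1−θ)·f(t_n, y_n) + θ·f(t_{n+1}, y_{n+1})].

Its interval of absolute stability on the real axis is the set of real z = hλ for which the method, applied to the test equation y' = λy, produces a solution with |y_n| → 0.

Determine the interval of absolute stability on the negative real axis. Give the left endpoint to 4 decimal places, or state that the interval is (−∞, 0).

Set f=λy, z=hλ:
  y_{n+1} = y_n + z·[3/4·y_n + 1/4·y_{n+1}] ⇒ (1 − 1/4z)y_{n+1} = (1 + 3/4z)y_n
  so R(z) = (1 + 3/4z)/(1 − 1/4z).

Solve |R(x)|<1 on ℝ⁻.
x=-1.72: |R|=0.2028
R=−1: 1+3/4x = −1+1/4x ⇒ -1/2x=2 ⇒ x=2/(-1/2)=-4.0000
Confirm numerically:
  x=-2.692: |R|=0.60909 <1
  x=-2.430: |R|=0.51166 <1
  x=-2.082: |R|=0.36929 <1
  x=-1.937: |R|=0.30504 <1
  x=-4.509: |R|=1.11964 >1
  x=-4.152: |R|=1.03729 >1
  x=-4.141: |R|=1.03464 >1
Stable set (-4.0000, 0).

(-4.0000, 0).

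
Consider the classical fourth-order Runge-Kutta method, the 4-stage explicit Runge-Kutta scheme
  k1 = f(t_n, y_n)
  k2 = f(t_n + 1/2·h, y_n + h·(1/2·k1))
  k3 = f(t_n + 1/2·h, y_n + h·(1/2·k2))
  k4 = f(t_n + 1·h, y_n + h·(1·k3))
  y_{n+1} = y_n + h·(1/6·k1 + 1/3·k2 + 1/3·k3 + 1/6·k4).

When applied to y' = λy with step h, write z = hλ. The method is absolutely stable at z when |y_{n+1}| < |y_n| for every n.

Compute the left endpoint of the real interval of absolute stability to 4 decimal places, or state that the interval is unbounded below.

left endpoint -2.7853.

With y'=λy (z=hλ):
  order 4, 4-stage ⇒ R(z)=1+z+z^2/2+z^3/6+z^4/24
  (e.g. R(-0.91)=0.40703, |R|=0.40703)

Find x<0 with |R(x)|<1.
x=-0.91: |R|=0.4070
|R(-2.09)|=0.3675 |R(-1.29)|=0.2997 |R(-1.07)|=0.3529
Bisect:
  x_lo=-3.2644 |R|=1.9977  x_hi=-0.1750 |R|=0.8394
  mid=-1.71974 |R|=0.27577 →hi
  mid=-2.49210 |R|=0.64075 →hi
  mid=-2.87827 |R|=1.14948 →lo
  mid=-2.68518 |R|=0.85926 →hi
  mid=-2.78173 |R|=0.99464 →hi
  mid=-2.83000 |R|=1.06952 →lo
  mid=-2.80586 |R|=1.03146 →lo
  mid=-2.79380 |R|=1.01290 →lo
  mid=-2.78776 |R|=1.00373 →lo
  ...
  [-2.78531,-2.78512] ⇒ x*=-2.7853
Interval (-2.7853, 0).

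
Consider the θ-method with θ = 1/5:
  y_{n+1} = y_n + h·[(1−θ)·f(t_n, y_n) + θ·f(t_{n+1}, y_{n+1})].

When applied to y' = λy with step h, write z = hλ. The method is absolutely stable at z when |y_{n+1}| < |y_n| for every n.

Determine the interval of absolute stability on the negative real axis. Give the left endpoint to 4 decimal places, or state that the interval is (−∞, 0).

(-3.3333, 0).

Set f=λy, z=hλ:
  y_{n+1} = y_n + z·[4/5·y_n + 1/5·y_{n+1}] ⇒ (1 − 1/5z)y_{n+1} = (1 + 4/5z)y_n
  Hence R(z) = (1 + 4/5z)/(1 − 1/5z).

Need |R(x)|<1, x<0.
x=-1.71: |R|=0.2742
R=−1: 1+4/5x = −1+1/5x ⇒ -3/5x=2 ⇒ x=2/(-3/5)=-3.3333
Confirm numerically:
  x=-2.743: |R|=0.77128 <1
  x=-1.563: |R|=0.19077 <1
  x=-1.492: |R|=0.14911 <1
  x=-3.719: |R|=1.13270 >1
  x=-3.601: |R|=1.09336 >1
Interval (-3.3333, 0).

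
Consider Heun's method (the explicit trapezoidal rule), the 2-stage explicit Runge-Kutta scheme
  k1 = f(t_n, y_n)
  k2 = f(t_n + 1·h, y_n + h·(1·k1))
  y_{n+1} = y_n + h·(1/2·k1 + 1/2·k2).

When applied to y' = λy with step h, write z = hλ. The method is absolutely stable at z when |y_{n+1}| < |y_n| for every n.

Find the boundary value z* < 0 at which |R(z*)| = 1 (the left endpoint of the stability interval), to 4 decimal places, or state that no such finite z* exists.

z* = -2.0000.

Test eqn y'=λy, z=hλ:
  order 2, 2-stage ⇒ R(z)=1+z+z^2/2
  (e.g. R(-1.66)=0.71780, |R|=0.71780)

Boundary: |R(x)|=1, x<0.
x=-1.66: |R|=0.7178
|R(-1.83)|=0.8445 |R(-1.58)|=0.6682 |R(-1.56)|=0.6568
Bisect:
  x_lo=-2.3775 |R|=1.4487  x_hi=-0.3993 |R|=0.6804
  mid=-1.38837 |R|=0.57542 →hi
  mid=-1.88292 |R|=0.88977 →hi
  mid=-2.13019 |R|=1.13867 →lo
  mid=-2.00656 |R|=1.00658 →lo
  mid=-1.94474 |R|=0.94626 →hi
  mid=-1.97565 |R|=0.97594 →hi
  mid=-1.99110 |R|=0.99114 →hi
  mid=-1.99883 |R|=0.99883 →hi
  mid=-2.00269 |R|=1.00270 →lo
  ...
  [-2.00004,-1.99991] ⇒ x*=-2.0000
Stable set (-2.0000, 0).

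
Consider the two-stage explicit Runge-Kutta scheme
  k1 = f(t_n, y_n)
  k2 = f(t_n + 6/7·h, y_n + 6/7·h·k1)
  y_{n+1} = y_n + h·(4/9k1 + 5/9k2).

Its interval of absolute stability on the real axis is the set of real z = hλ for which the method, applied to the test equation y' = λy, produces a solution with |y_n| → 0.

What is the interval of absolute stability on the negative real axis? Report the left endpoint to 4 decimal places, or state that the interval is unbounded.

z∈(-2.1000,0).

Test eqn y'=λy, z=hλ:
  k1=λy_n ⇒ h·k1=z·y_n;  k2=λ(1+6/7z)y_n ⇒ h·k2=z(1+6/7z)y_n
  y_{n+1}/y_n = 1 + 4/9z + 5/9z(1+6/7z) = 1 + z + 10/21z²
  ⇒ R(z) = 1 + z + 10/21z².

Solve |R(x)|<1 on ℝ⁻.
x=-0.9: |R|=0.4857
R=1: x+10/21x²=0 ⇒ x=−21/10=-2.1000; min R=1−1/(4·10/21)=0.4750>−1
Confirm numerically:
  x=-1.780: |R|=0.72876 <1
  x=-1.618: |R|=0.62863 <1
  x=-1.617: |R|=0.62809 <1
  x=-1.378: |R|=0.52623 <1
  x=-2.641: |R|=1.68037 >1
  x=-2.396: |R|=1.33772 >1
Stable set (-2.1000, 0).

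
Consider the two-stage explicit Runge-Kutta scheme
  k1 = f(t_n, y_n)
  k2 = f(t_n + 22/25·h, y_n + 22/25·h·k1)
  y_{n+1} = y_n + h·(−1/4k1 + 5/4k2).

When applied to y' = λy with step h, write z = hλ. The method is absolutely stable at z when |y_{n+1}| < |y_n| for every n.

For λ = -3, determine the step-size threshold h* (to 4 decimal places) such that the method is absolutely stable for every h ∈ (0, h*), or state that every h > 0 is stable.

On y'=λy, z=hλ:
  k1=λy_n ⇒ h·k1=z·y_n;  k2=λ(1+22/25z)y_n ⇒ h·k2=z(1+22/25z)y_n
  y_{n+1}/y_n = 1 − 1/4z + 5/4z(1+22/25z) = 1 + z + 11/10z²
  ⇒ R(z) = 1 + z + 11/10z².

Solve |R(x)|<1 on ℝ⁻.
x=-1.31: |R|=1.5777
R=1: x+11/10x²=0 ⇒ x=−10/11=-0.9091; min R=1−1/(4·11/10)=0.7727>−1
Confirm numerically:
  x=-0.834: |R|=0.93111 <1
  x=-0.780: |R|=0.88924 <1
  x=-0.425: |R|=0.77369 <1
  x=-1.308: |R|=1.57395 >1
  x=-1.250: |R|=1.46875 >1
  x=-1.139: |R|=1.28805 >1
Stable set (-0.9091, 0).

(-0.9091,0); λ=-3 ⇒ h* = (10/11)/3 = 0.3030.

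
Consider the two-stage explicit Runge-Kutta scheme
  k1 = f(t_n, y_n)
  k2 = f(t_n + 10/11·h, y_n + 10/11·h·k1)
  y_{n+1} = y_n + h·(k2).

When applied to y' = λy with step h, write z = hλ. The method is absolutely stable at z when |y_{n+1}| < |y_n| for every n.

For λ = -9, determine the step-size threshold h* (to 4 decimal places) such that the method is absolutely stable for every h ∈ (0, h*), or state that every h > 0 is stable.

Test eqn y'=λy, z=hλ:
  k1=λy_n ⇒ h·k1=z·y_n;  k2=λ(1+10/11z)y_n ⇒ h·k2=z(1+10/11z)y_n
  y_{n+1}/y_n = 1 + z(1+10/11z) = 1 + z + 10/11z²
  ⇒ R(z) = 1 + z + 10/11z².

Boundary: |R(x)|=1, x<0.
x=-0.45: |R|=0.7341
R=1: x+10/11x²=0 ⇒ x=−11/10=-1.1000; min R=1−1/(4·10/11)=0.7250>−1
Confirm numerically:
  x=-1.073: |R|=0.97366 <1
  x=-0.510: |R|=0.72645 <1
  x=-0.506: |R|=0.72676 <1
  x=-1.505: |R|=1.55411 >1
  x=-1.413: |R|=1.40206 >1
  x=-1.209: |R|=1.11980 >1
Stable set (-1.1000, 0).

(-1.1000,0); λ=-9 ⇒ h* = (11/10)/9 = 0.1222.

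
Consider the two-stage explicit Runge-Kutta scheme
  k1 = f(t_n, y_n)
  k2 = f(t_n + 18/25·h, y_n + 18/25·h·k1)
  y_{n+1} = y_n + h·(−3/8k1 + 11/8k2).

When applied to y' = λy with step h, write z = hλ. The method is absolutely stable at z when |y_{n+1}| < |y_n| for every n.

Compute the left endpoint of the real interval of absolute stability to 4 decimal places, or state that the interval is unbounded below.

left endpoint -1.0101.

With y'=λy (z=hλ):
  k1=λy_n ⇒ h·k1=z·y_n;  k2=λ(1+18/25z)y_n ⇒ h·k2=z(1+18/25z)y_n
  y_{n+1}/y_n = 1 − 3/8z + 11/8z(1+18/25z) = 1 + z + 99/100z²
  R(z) = 1 + z + 99/100z².

Need |R(x)|<1, x<0.
x=-1.33: |R|=1.4212
R=1: x+99/100x²=0 ⇒ x=−100/99=-1.0101; min R=1−1/(4·99/100)=0.7475>−1
Confirm numerically:
  x=-0.878: |R|=0.88518 <1
  x=-0.703: |R|=0.78627 <1
  x=-0.496: |R|=0.74756 <1
  x=-1.545: |R|=1.81815 >1
  x=-1.485: |R|=1.69817 >1
Interval (-1.0101, 0).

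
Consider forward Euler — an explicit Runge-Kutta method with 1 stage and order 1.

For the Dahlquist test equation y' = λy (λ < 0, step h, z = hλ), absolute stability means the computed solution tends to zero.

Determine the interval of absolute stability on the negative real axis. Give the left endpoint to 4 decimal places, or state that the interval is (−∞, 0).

Test eqn y'=λy, z=hλ:
  order 1, 1-stage ⇒ R(z)=1+z
  (e.g. R(-0.63)=0.37000, |R|=0.37000)

Find x<0 with |R(x)|<1.
x=-0.63: |R|=0.3700
|R(-2.3)|=1.3000 |R(-1.52)|=0.5200 |R(-0.73)|=0.2700
Bisect:
  x_lo=-2.8696 |R|=1.8696  x_hi=-0.2591 |R|=0.7409
  mid=-1.56434 |R|=0.56434 →hi
  mid=-2.21696 |R|=1.21696 →lo
  mid=-1.89065 |R|=0.89065 →hi
  mid=-2.05381 |R|=1.05381 →lo
  mid=-1.97223 |R|=0.97223 →hi
  mid=-2.01302 |R|=1.01302 →lo
  mid=-1.99263 |R|=0.99263 →hi
  mid=-2.00282 |R|=1.00282 →lo
  ...
  [-2.00012,-1.99996] ⇒ x*=-2.0000
Stable set (-2.0000, 0).

(-2.0000, 0).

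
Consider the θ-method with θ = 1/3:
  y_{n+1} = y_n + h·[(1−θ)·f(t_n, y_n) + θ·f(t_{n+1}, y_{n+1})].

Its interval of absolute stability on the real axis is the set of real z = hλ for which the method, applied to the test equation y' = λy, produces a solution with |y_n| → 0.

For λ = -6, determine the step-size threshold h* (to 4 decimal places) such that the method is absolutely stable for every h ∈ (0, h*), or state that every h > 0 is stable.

Set f=λy, z=hλ:
  y_{n+1} = y_n + z·[2/3·y_n + 1/3·y_{n+1}] ⇒ (1 − 1/3z)y_{n+1} = (1 + 2/3z)y_n
  so R(z) = (1 + 2/3z)/(1 − 1/3z).

Find x<0 with |R(x)|<1.
x=-1.46: |R|=0.0179
R=−1: 1+2/3x = −1+1/3x ⇒ -1/3x=2 ⇒ x=2/(-1/3)=-6.0000
Confirm numerically:
  x=-5.081: |R|=0.88628 <1
  x=-4.831: |R|=0.85072 <1
  x=-4.426: |R|=0.78804 <1
  x=-2.671: |R|=0.41298 <1
  x=-6.452: |R|=1.04782 >1
  x=-6.417: |R|=1.04428 >1
  x=-6.234: |R|=1.02534 >1
So |R|<1 on (-6.0000, 0).

(-6.0000,0); λ=-6 ⇒ h* = (6)/6 = 1.0000.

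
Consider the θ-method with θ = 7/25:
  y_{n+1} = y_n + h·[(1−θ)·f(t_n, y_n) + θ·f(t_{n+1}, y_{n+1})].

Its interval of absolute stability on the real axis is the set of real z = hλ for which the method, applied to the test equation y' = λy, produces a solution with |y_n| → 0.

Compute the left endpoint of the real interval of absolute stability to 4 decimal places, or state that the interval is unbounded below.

z* = -4.5455.

Test eqn y'=λy, z=hλ:
  y_{n+1} = y_n + z·[18/25·y_n + 7/25·y_{n+1}] ⇒ (1 − 7/25z)y_{n+1} = (1 + 18/25z)y_n
  so R(z) = (1 + 18/25z)/(1 − 7/25z).

Need |R(x)|<1, x<0.
x=-1.33: |R|=0.0309
R=−1: 1+18/25x = −1+7/25x ⇒ -11/25x=2 ⇒ x=2/(-11/25)=-4.5455
Confirm numerically:
  x=-2.887: |R|=0.59647 <1
  x=-2.453: |R|=0.45420 <1
  x=-2.430: |R|=0.44608 <1
  x=-5.002: |R|=1.08368 >1
  x=-4.610: |R|=1.01240 >1
So |R|<1 on (-4.5455, 0).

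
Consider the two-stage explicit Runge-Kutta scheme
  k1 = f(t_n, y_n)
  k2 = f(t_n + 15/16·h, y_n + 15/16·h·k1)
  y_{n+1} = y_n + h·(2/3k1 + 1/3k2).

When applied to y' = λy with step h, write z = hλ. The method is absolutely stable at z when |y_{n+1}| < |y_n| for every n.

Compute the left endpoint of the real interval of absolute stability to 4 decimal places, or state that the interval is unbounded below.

left endpoint -3.2000.

With y'=λy (z=hλ):
  k1=λy_n ⇒ h·k1=z·y_n;  k2=λ(1+15/16z)y_n ⇒ h·k2=z(1+15/16z)y_n
  y_{n+1}/y_n = 1 + 2/3z + 1/3z(1+15/16z) = 1 + z + 5/16z²
  R(z) = 1 + z + 5/16z².

Boundary: |R(x)|=1, x<0.
x=-0.56: |R|=0.5380
R=1: x+5/16x²=0 ⇒ x=−16/5=-3.2000; min R=1−1/(4·5/16)=0.2000>−1
Confirm numerically:
  x=-2.046: |R|=0.26216 <1
  x=-1.614: |R|=0.20006 <1
  x=-1.481: |R|=0.20443 <1
  x=-3.599: |R|=1.44875 >1
  x=-3.382: |R|=1.19235 >1
Interval (-3.2000, 0).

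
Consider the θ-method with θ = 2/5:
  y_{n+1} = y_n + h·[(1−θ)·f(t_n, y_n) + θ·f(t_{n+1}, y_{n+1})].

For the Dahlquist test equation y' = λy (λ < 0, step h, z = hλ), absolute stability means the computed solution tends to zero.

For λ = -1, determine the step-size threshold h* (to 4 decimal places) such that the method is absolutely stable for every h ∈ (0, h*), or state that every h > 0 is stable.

(-10.0000,0); λ=-1 ⇒ h* = (10)/1 = 10.0000.

Set f=λy, z=hλ:
  y_{n+1} = y_n + z·[3/5·y_n + 2/5·y_{n+1}] ⇒ (1 − 2/5z)y_{n+1} = (1 + 3/5z)y_n
  so R(z) = (1 + 3/5z)/(1 − 2/5z).

Need |R(x)|<1, x<0.
x=-0.31: |R|=0.7242
R=−1: 1+3/5x = −1+2/5x ⇒ -1/5x=2 ⇒ x=2/(-1/5)=-10.0000
Confirm numerically:
  x=-8.892: |R|=0.95137 <1
  x=-8.716: |R|=0.94276 <1
  x=-7.955: |R|=0.90220 <1
  x=-5.181: |R|=0.68630 <1
  x=-10.284: |R|=1.01111 >1
  x=-10.229: |R|=1.00900 >1
  x=-10.207: |R|=1.00815 >1
So |R|<1 on (-10.0000, 0).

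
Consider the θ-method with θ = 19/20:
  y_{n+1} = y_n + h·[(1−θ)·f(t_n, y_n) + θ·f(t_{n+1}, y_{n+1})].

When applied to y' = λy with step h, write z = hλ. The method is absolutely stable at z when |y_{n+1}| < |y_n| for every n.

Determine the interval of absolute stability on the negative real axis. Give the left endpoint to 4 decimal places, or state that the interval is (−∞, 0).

(−∞, 0) — no finite endpoint.

With y'=λy (z=hλ):
  y_{n+1} = y_n + z·[1/20·y_n + 19/20·y_{n+1}] ⇒ (1 − 19/20z)y_{n+1} = (1 + 1/20z)y_n
  so R(z) = (1 + 1/20z)/(1 − 19/20z).

Find x<0 with |R(x)|<1.
x=-1.05: |R|=0.4743
x=-2: |R|=0.3103
x=-10: |R|=0.0476
x=-100: |R|=0.0417
θ=19/20≥1/2 ⇒ |1+1/20x|<|1−19/20x| ∀x<0 ⇒ unbounded interval.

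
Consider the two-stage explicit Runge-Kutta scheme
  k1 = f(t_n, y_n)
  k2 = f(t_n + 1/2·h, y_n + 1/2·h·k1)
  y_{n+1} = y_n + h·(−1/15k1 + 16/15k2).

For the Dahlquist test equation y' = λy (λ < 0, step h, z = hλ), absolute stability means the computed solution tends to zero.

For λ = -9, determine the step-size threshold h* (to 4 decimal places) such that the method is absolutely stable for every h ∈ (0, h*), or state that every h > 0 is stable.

(-1.8750,0); λ=-9 ⇒ h* = (15/8)/9 = 0.2083.

Set f=λy, z=hλ:
  k1=λy_n ⇒ h·k1=z·y_n;  k2=λ(1+1/2z)y_n ⇒ h·k2=z(1+1/2z)y_n
  y_{n+1}/y_n = 1 − 1/15z + 16/15z(1+1/2z) = 1 + z + 8/15z²
  ⇒ R(z) = 1 + z + 8/15z².

Solve |R(x)|<1 on ℝ⁻.
x=-0.61: |R|=0.5885
R=1: x+8/15x²=0 ⇒ x=−15/8=-1.8750; min R=1−1/(4·8/15)=0.5312>−1
Confirm numerically:
  x=-1.821: |R|=0.94756 <1
  x=-1.030: |R|=0.53581 <1
  x=-0.859: |R|=0.53454 <1
  x=-2.363: |R|=1.61501 >1
  x=-2.362: |R|=1.61349 >1
  x=-2.012: |R|=1.14701 >1
So |R|<1 on (-1.8750, 0).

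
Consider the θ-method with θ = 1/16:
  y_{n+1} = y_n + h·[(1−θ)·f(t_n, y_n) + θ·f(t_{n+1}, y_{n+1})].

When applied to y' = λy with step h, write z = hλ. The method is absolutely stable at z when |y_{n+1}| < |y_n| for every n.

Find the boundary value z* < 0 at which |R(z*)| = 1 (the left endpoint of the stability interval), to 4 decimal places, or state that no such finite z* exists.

Set f=λy, z=hλ:
  y_{n+1} = y_n + z·[15/16·y_n + 1/16·y_{n+1}] ⇒ (1 − 1/16z)y_{n+1} = (1 + 15/16z)y_n
  R(z) = (1 + 15/16z)/(1 − 1/16z).

Solve |R(x)|<1 on ℝ⁻.
x=-1.22: |R|=0.1336
R=−1: 1+15/16x = −1+1/16x ⇒ -7/8x=2 ⇒ x=2/(-7/8)=-2.2857
Confirm numerically:
  x=-2.157: |R|=0.90075 <1
  x=-2.152: |R|=0.89687 <1
  x=-2.119: |R|=0.87118 <1
  x=-0.992: |R|=0.06591 <1
  x=-2.820: |R|=1.39745 >1
  x=-2.660: |R|=1.28081 >1
  x=-2.611: |R|=1.24469 >1
Stable set (-2.2857, 0).

left endpoint -2.2857.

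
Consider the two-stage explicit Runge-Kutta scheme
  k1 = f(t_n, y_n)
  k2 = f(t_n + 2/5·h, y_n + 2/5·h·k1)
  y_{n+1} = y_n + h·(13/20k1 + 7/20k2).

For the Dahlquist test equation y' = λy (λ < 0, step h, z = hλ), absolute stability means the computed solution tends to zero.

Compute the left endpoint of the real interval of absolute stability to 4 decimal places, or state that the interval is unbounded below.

left endpoint -7.1429.

Test eqn y'=λy, z=hλ:
  k1=λy_n ⇒ h·k1=z·y_n;  k2=λ(1+2/5z)y_n ⇒ h·k2=z(1+2/5z)y_n
  y_{n+1}/y_n = 1 + 13/20z + 7/20z(1+2/5z) = 1 + z + 7/50z²
  so R(z) = 1 + z + 7/50z².

Solve |R(x)|<1 on ℝ⁻.
x=-0.42: |R|=0.6047
R=1: x+7/50x²=0 ⇒ x=−50/7=-7.1429; min R=1−1/(4·7/50)=-0.7857>−1
Confirm numerically:
  x=-5.409: |R|=0.31298 <1
  x=-4.479: |R|=0.67040 <1
  x=-2.958: |R|=0.73303 <1
  x=-7.369: |R|=1.23330 >1
  x=-7.249: |R|=1.10772 >1
Stable set (-7.1429, 0).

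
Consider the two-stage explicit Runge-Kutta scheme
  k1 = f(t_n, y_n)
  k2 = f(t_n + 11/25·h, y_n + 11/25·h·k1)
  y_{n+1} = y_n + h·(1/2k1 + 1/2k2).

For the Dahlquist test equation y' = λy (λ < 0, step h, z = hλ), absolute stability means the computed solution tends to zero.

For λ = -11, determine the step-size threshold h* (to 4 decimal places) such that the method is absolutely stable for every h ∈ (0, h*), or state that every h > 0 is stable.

(-4.5455,0); λ=-11 ⇒ h* = (50/11)/11 = 0.4132.

With y'=λy (z=hλ):
  k1=λy_n ⇒ h·k1=z·y_n;  k2=λ(1+11/25z)y_n ⇒ h·k2=z(1+11/25z)y_n
  y_{n+1}/y_n = 1 + 1/2z + 1/2z(1+11/25z) = 1 + z + 11/50z²
  ⇒ R(z) = 1 + z + 11/50z².

Solve |R(x)|<1 on ℝ⁻.
x=-1.03: |R|=0.2034
R=1: x+11/50x²=0 ⇒ x=−50/11=-4.5455; min R=1−1/(4·11/50)=-0.1364>−1
Confirm numerically:
  x=-3.665: |R|=0.29009 <1
  x=-2.683: |R|=0.09933 <1
  x=-2.332: |R|=0.13559 <1
  x=-5.061: |R|=1.57402 >1
  x=-4.990: |R|=1.48802 >1
  x=-4.890: |R|=1.37066 >1
Interval (-4.5455, 0).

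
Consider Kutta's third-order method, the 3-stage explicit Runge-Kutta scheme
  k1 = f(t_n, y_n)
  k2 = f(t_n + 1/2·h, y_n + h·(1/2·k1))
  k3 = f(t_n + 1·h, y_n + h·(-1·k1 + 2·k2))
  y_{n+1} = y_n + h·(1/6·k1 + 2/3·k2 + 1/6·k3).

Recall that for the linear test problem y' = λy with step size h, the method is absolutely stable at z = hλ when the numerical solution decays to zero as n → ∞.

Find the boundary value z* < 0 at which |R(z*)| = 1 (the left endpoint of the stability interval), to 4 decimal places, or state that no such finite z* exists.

left endpoint -2.5127.

With y'=λy (z=hλ):
  order 3, 3-stage ⇒ R(z)=1+z+z^2/2+z^3/6
  (e.g. R(-1.17)=0.24751, |R|=0.24751)

Solve |R(x)|<1 on ℝ⁻.
x=-1.17: |R|=0.2475
|R(-2.17)|=0.5186 |R(-2.12)|=0.4608 |R(-0.94)|=0.3634
Bisect:
  x_lo=-2.8846 |R|=1.7246  x_hi=-0.2326 |R|=0.7924
  mid=-1.55858 |R|=0.02499 →hi
  mid=-2.22160 |R|=0.58130 →hi
  mid=-2.55310 |R|=1.06760 →lo
  mid=-2.38735 |R|=0.80539 →hi
  mid=-2.47023 |R|=0.93145 →hi
  mid=-2.51167 |R|=0.99823 →hi
  mid=-2.53238 |R|=1.03258 →lo
  mid=-2.52203 |R|=1.01532 →lo
  mid=-2.51685 |R|=1.00675 →lo
  mid=-2.51426 |R|=1.00249 →lo
  ...
  [-2.51280,-2.51264] ⇒ x*=-2.5127
Interval (-2.5127, 0).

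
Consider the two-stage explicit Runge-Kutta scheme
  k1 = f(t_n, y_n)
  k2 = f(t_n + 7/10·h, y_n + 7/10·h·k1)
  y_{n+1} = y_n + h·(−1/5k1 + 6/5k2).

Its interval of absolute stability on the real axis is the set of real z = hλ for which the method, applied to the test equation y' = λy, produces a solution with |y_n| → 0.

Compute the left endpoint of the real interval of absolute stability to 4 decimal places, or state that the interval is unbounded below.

z* = -1.1905.

On y'=λy, z=hλ:
  k1=λy_n ⇒ h·k1=z·y_n;  k2=λ(1+7/10z)y_n ⇒ h·k2=z(1+7/10z)y_n
  y_{n+1}/y_n = 1 − 1/5z + 6/5z(1+7/10z) = 1 + z + 21/25z²
  R(z) = 1 + z + 21/25z².

Solve |R(x)|<1 on ℝ⁻.
x=-1.6: |R|=1.5504
R=1: x+21/25x²=0 ⇒ x=−25/21=-1.1905; min R=1−1/(4·21/25)=0.7024>−1
Confirm numerically:
  x=-0.877: |R|=0.76907 <1
  x=-0.815: |R|=0.74295 <1
  x=-0.728: |R|=0.71719 <1
  x=-1.602: |R|=1.55378 >1
  x=-1.545: |R|=1.46010 >1
  x=-1.343: |R|=1.17207 >1
So |R|<1 on (-1.1905, 0).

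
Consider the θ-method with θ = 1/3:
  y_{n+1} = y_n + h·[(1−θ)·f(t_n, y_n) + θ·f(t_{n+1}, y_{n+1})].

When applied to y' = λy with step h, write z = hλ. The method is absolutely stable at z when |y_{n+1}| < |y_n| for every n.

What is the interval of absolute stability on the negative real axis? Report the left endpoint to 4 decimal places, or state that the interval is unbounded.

Test eqn y'=λy, z=hλ:
  y_{n+1} = y_n + z·[2/3·y_n + 1/3·y_{n+1}] ⇒ (1 − 1/3z)y_{n+1} = (1 + 2/3z)y_n
  R(z) = (1 + 2/3z)/(1 − 1/3z).

Boundary: |R(x)|=1, x<0.
x=-0.4: |R|=0.6471
R=−1: 1+2/3x = −1+1/3x ⇒ -1/3x=2 ⇒ x=2/(-1/3)=-6.0000
Confirm numerically:
  x=-5.755: |R|=0.97202 <1
  x=-3.874: |R|=0.69072 <1
  x=-2.790: |R|=0.44560 <1
  x=-6.239: |R|=1.02587 >1
  x=-6.212: |R|=1.02301 >1
  x=-6.118: |R|=1.01294 >1
So |R|<1 on (-6.0000, 0).

z∈(-6.0000,0).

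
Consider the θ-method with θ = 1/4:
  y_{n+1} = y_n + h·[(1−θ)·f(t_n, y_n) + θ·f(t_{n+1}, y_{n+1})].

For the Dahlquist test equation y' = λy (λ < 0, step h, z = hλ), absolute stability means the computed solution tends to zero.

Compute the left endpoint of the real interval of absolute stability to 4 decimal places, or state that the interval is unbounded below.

With y'=λy (z=hλ):
  y_{n+1} = y_n + z·[3/4·y_n + 1/4·y_{n+1}] ⇒ (1 − 1/4z)y_{n+1} = (1 + 3/4z)y_n
  so R(z) = (1 + 3/4z)/(1 − 1/4z).

Find x<0 with |R(x)|<1.
x=-0.51: |R|=0.5477
R=−1: 1+3/4x = −1+1/4x ⇒ -1/2x=2 ⇒ x=2/(-1/2)=-4.0000
Confirm numerically:
  x=-3.483: |R|=0.86182 <1
  x=-2.601: |R|=0.57612 <1
  x=-2.025: |R|=0.34440 <1
  x=-1.692: |R|=0.18904 <1
  x=-4.542: |R|=1.12690 >1
  x=-4.298: |R|=1.07182 >1
  x=-4.228: |R|=1.05542 >1
Interval (-4.0000, 0).

left endpoint -4.0000.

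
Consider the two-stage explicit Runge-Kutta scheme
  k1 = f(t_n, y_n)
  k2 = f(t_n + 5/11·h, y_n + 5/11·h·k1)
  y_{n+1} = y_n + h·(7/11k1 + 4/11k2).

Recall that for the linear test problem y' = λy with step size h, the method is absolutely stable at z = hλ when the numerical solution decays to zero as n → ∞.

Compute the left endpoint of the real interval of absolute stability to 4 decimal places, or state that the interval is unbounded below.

z* = -6.0500.

Test eqn y'=λy, z=hλ:
  k1=λy_n ⇒ h·k1=z·y_n;  k2=λ(1+5/11z)y_n ⇒ h·k2=z(1+5/11z)y_n
  y_{n+1}/y_n = 1 + 7/11z + 4/11z(1+5/11z) = 1 + z + 20/121z²
  R(z) = 1 + z + 20/121z².

Solve |R(x)|<1 on ℝ⁻.
x=-1.29: |R|=0.0149
R=1: x+20/121x²=0 ⇒ x=−121/20=-6.0500; min R=1−1/(4·20/121)=-0.5125>−1
Confirm numerically:
  x=-4.216: |R|=0.27804 <1
  x=-3.379: |R|=0.49179 <1
  x=-2.959: |R|=0.51178 <1
  x=-2.548: |R|=0.47489 <1
  x=-6.577: |R|=1.57291 >1
  x=-6.215: |R|=1.16950 >1
So |R|<1 on (-6.0500, 0).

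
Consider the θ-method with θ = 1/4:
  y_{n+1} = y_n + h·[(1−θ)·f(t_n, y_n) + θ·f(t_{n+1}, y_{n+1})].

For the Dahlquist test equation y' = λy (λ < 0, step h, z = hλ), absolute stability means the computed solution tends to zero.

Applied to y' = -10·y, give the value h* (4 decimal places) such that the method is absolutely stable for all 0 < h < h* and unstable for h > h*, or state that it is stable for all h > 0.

(-4.0000,0); λ=-10 ⇒ h* = (4)/10 = 0.4000.

Test eqn y'=λy, z=hλ:
  y_{n+1} = y_n + z·[3/4·y_n + 1/4·y_{n+1}] ⇒ (1 − 1/4z)y_{n+1} = (1 + 3/4z)y_n
  ⇒ R(z) = (1 + 3/4z)/(1 − 1/4z).

Need |R(x)|<1, x<0.
x=-0.62: |R|=0.4632
R=−1: 1+3/4x = −1+1/4x ⇒ -1/2x=2 ⇒ x=2/(-1/2)=-4.0000
Confirm numerically:
  x=-3.672: |R|=0.91449 <1
  x=-2.966: |R|=0.70313 <1
  x=-1.842: |R|=0.26121 <1
  x=-4.366: |R|=1.08750 >1
  x=-4.132: |R|=1.03246 >1
Stable set (-4.0000, 0).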